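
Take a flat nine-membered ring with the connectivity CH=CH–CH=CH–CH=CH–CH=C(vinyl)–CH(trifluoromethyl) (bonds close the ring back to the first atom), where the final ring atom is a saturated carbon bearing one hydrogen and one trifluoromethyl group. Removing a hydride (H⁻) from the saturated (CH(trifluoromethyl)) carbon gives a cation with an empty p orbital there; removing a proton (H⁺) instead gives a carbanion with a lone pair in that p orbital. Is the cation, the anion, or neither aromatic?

The anion

In both ions every ring atom is sp² and contributes a p orbital, so both rings are fully conjugated.
Cation: 4 × 2 + 0 = 8 π electrons → 4(2), antiaromatic.
Anion: 4 × 2 + 2 = 10 π electrons → 4(2)+2, aromatic.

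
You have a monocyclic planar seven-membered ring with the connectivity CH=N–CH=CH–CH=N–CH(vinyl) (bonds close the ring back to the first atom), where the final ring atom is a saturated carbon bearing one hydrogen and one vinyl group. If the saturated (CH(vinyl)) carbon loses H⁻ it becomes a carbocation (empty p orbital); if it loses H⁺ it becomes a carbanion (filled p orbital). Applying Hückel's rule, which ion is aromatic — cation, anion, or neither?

Once that carbon is sp², every ring atom has a p orbital and both ions are fully conjugated.
Cation: 3 × 2 + 0 = 6 π electrons → 4(1)+2, aromatic.
Anion: 3 × 2 + 2 = 8 π electrons → 4(2), antiaromatic.

The cation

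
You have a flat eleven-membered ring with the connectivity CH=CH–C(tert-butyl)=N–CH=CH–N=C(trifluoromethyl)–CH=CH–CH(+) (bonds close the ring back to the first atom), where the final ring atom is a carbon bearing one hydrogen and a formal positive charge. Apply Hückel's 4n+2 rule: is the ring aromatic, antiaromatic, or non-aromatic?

Aromatic

Every ring atom contributes a p orbital perpendicular to the ring (each doubly-bonded ring atom is sp² with one p-orbital electron; the doubly-bonded nitrogens are pyridine-type — their lone pairs lie in the ring plane, leaving one electron in the p orbital; the carbocation has an empty p orbital), so the π system is cyclic and fully conjugated.
π-electron count: 5 × 2 = 10 from the double-bond units + 0 from the CH(+) atom = 10.
With 10 π electrons (n = 2), the Hückel 4n+2 condition holds.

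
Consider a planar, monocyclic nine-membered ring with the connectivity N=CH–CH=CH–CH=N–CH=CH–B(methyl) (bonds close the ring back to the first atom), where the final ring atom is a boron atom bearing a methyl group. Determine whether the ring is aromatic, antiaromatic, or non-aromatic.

The p orbitals form a continuous loop: each doubly-bonded ring atom is sp² with one p-orbital electron; each =N– nitrogen is pyridine-type (lone pair in the sp² plane, one electron in the p orbital); the boron has an empty p orbital. The ring is fully conjugated.
Tallying contributions gives 4 × 2 = 8 from the double-bond units + 0 from the B(methyl) atom = 8.
A 4n π count (8, n = 2) in a planar conjugated ring means antiaromatic.

Antiaromatic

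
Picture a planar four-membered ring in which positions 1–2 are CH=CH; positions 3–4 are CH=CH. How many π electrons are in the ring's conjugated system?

4

The p orbitals form a continuous loop: each doubly-bonded ring atom is sp² with one p-orbital electron. The ring is fully conjugated.
Counting π electrons: 2 × 2 = 4 from the 2 double-bond units.
This is cyclobutadiene.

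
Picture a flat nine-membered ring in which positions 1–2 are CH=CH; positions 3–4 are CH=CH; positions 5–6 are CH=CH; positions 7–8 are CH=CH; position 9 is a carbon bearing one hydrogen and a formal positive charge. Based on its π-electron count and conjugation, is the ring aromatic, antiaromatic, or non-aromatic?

Antiaromatic

The p orbitals form a continuous loop: each doubly-bonded ring atom is sp² with one p-orbital electron; the carbocation has an empty p orbital. The ring is fully conjugated.
Tallying contributions gives 4 × 2 = 8 from the double-bond units + 0 from the CH(+) atom = 8.
With 8 = 4·2 π electrons, Hückel's rule classifies the planar ring as antiaromatic.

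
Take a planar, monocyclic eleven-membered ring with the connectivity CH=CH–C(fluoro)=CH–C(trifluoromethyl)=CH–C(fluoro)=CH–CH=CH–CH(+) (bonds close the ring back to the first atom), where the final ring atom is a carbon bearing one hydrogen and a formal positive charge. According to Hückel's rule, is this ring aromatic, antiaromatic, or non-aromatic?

Every ring atom contributes a p orbital perpendicular to the ring (every atom in a ring double bond is sp² and brings one electron to the p orbital; the carbocation has an empty p orbital), so the π system is cyclic and fully conjugated.
Adding the contributions, 5 × 2 = 10 from the double-bond units + 0 from the CH(+) atom = 10.
10 = 4(2) + 2, which satisfies Hückel's 4n+2 rule.

Aromatic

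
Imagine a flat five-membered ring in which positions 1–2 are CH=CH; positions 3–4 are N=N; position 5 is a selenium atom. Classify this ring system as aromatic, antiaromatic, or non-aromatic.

The p orbitals form a continuous loop: each doubly-bonded ring atom is sp² with one p-orbital electron; each =N– nitrogen is pyridine-type (lone pair in the sp² plane, one electron in the p orbital); the selenium donates one lone pair from its p orbital. The ring is fully conjugated.
Tallying contributions gives 2 × 2 = 4 from the double-bond units + 2 from the Se atom = 6.
6 = 4(1) + 2, which satisfies Hückel's 4n+2 rule.

Aromatic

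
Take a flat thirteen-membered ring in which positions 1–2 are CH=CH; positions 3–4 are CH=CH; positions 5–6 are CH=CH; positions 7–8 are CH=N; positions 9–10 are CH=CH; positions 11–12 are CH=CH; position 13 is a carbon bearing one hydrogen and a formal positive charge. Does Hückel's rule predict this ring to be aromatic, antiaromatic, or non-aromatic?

Every ring atom contributes a p orbital perpendicular to the ring (each doubly-bonded ring atom is sp² with one p-orbital electron; each sp² =N– keeps its lone pair in-plane and puts one electron into the π system; the carbocation has an empty p orbital), so the π system is cyclic and fully conjugated.
Adding the contributions, 6 × 2 = 12 from the double-bond units + 0 from the CH(+) atom = 12.
12 is a 4n count (n = 3), so the planar conjugated ring is antiaromatic.

Antiaromatic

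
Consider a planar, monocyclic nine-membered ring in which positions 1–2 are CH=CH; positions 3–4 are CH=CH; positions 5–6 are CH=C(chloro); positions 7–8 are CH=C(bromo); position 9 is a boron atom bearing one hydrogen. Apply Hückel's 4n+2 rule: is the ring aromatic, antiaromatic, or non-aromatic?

Antiaromatic

Every ring atom contributes a p orbital perpendicular to the ring (every atom in a ring double bond is sp² and brings one electron to the p orbital; the boron has an empty p orbital), so the π system is cyclic and fully conjugated.
π-electron count: 4 × 2 = 8 from the double-bond units + 0 from the BH atom = 8.
A 4n π count (8, n = 2) in a planar conjugated ring means antiaromatic.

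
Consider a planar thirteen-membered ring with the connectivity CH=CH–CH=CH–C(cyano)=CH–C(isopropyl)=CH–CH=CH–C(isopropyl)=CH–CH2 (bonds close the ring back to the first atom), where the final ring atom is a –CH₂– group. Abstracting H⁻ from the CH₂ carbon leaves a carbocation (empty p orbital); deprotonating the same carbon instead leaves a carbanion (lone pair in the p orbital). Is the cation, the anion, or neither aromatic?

The anion

Both ions have a continuous loop of p orbitals — each ring atom is sp².
Cation: 6 × 2 + 0 = 12 π electrons → 4(3), antiaromatic.
Anion: 6 × 2 + 2 = 14 π electrons → 4(3)+2, aromatic.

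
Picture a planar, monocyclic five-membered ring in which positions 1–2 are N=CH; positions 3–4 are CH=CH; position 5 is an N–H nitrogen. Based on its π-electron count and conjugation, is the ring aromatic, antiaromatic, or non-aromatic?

Aromatic

Check conjugation: the double-bond atoms are sp², each contributing one p electron; each =N– nitrogen is pyridine-type (lone pair in the sp² plane, one electron in the p orbital); the pyrrole-type nitrogen donates its lone pair from the p orbital — every position has a p orbital, so the cyclic π system is continuous.
Adding the contributions, 2 × 2 = 4 from the double-bond units + 2 from the NH atom = 6.
6 = 4(1) + 2, which satisfies Hückel's 4n+2 rule.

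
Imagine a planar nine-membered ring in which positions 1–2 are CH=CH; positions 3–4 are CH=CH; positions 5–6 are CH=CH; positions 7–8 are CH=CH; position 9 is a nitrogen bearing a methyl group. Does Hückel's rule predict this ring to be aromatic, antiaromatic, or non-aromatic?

Every ring atom contributes a p orbital perpendicular to the ring (each doubly-bonded ring atom is sp² with one p-orbital electron; the pyrrole-type nitrogen donates its lone pair from the p orbital), so the π system is cyclic and fully conjugated.
π-electron count: 4 × 2 = 8 from the double-bond units + 2 from the N(methyl) atom = 10.
10 = 4(2) + 2, which satisfies Hückel's 4n+2 rule.

Aromatic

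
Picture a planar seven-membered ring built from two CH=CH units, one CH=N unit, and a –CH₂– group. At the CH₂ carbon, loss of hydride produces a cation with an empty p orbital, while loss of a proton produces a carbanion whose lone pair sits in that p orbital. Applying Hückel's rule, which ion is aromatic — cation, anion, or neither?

In either ion the ring is fully conjugated: every atom, including the new sp² carbon, supplies a p orbital.
Cation: 3 × 2 + 0 = 6 π electrons → 4(1)+2, aromatic.
Anion: 3 × 2 + 2 = 8 π electrons → 4(2), antiaromatic.

The cation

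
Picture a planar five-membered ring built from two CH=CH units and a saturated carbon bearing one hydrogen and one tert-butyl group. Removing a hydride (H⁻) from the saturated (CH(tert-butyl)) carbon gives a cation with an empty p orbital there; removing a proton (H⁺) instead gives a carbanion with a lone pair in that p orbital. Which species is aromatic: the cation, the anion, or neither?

In either ion the ring is fully conjugated: every atom, including the new sp² carbon, supplies a p orbital.
Cation: 2 × 2 + 0 = 4 π electrons → 4(1), antiaromatic.
Anion: 2 × 2 + 2 = 6 π electrons → 4(1)+2, aromatic.

The anion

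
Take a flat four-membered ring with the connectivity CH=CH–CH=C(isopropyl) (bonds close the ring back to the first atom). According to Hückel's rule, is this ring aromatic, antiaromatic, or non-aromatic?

Antiaromatic

Check conjugation: each doubly-bonded ring atom is sp² with one p-orbital electron — every position has a p orbital, so the cyclic π system is continuous.
Adding the contributions, 2 × 2 = 4 from the 2 double-bond units.
4 is a 4n count (n = 1), so the planar conjugated ring is antiaromatic.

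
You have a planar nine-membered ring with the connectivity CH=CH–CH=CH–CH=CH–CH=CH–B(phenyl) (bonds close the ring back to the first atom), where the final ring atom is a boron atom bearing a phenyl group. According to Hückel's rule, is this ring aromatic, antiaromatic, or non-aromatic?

Every ring atom contributes a p orbital perpendicular to the ring (every atom in a ring double bond is sp² and brings one electron to the p orbital; the boron has an empty p orbital), so the π system is cyclic and fully conjugated.
π-electron count: 4 × 2 = 8 from the double-bond units + 0 from the B(phenyl) atom = 8.
With 8 = 4·2 π electrons, Hückel's rule classifies the planar ring as antiaromatic.

Antiaromatic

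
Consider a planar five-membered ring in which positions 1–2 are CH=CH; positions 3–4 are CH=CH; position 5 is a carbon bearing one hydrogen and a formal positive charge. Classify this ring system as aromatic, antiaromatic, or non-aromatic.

Every ring atom contributes a p orbital perpendicular to the ring (each doubly-bonded ring atom is sp² with one p-orbital electron; the carbocation has an empty p orbital), so the π system is cyclic and fully conjugated.
π-electron count: 2 × 2 = 4 from the double-bond units + 0 from the CH(+) atom = 4.
4 = 4(1); a planar, fully conjugated 4n system is antiaromatic.

Antiaromatic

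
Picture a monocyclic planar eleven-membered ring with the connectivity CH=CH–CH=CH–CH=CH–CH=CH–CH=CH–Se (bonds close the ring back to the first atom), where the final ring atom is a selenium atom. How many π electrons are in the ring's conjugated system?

Every ring atom contributes a p orbital perpendicular to the ring (the double-bond atoms are sp², each contributing one p electron; the selenium donates one lone pair from its p orbital), so the π system is cyclic and fully conjugated.
Tallying contributions gives 5 × 2 = 10 from the double-bond units + 2 from the Se atom = 12.

12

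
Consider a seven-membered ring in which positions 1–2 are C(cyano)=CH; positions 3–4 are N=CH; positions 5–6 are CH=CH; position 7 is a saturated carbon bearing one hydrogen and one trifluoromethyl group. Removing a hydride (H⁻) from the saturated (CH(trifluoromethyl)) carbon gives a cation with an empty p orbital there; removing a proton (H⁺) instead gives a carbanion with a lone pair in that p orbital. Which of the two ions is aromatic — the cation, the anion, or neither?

The cation

Both ions have a continuous loop of p orbitals — each ring atom is sp².
Cation: 3 × 2 + 0 = 6 π electrons → 4(1)+2, aromatic.
Anion: 3 × 2 + 2 = 8 π electrons → 4(2), antiaromatic.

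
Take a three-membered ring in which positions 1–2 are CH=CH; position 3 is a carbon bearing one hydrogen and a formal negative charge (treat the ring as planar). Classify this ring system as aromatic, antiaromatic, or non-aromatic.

Antiaromatic

All ring atoms are sp² and supply a p orbital to the ring (every atom in a ring double bond is sp² and brings one electron to the p orbital; the carbanion's lone pair occupies the p orbital); the conjugation is uninterrupted.
π-electron count: 1 × 2 = 2 from the double-bond unit + 2 from the CH(-) atom = 4.
With 4 = 4·1 π electrons, Hückel's rule classifies the planar ring as antiaromatic.
(The species described is the cyclopropenyl anion.)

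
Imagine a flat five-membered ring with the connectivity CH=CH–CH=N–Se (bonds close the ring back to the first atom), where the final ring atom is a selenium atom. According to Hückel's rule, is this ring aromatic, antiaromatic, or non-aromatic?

Aromatic

Every ring atom contributes a p orbital perpendicular to the ring (the double-bond atoms are sp², each contributing one p electron; each =N– nitrogen is pyridine-type (lone pair in the sp² plane, one electron in the p orbital); the selenium donates one lone pair from its p orbital), so the π system is cyclic and fully conjugated.
Counting π electrons: 2 × 2 = 4 from the double-bond units + 2 from the Se atom = 6.
That gives a 4n+2 count (6, n = 1).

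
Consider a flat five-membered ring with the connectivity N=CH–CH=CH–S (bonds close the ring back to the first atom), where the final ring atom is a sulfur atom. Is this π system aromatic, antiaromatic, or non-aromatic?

Every ring atom contributes a p orbital perpendicular to the ring (the double-bond atoms are sp², each contributing one p electron; the doubly-bonded nitrogens are pyridine-type — their lone pairs lie in the ring plane, leaving one electron in the p orbital; the sulfur donates one lone pair from its p orbital), so the π system is cyclic and fully conjugated.
Adding the contributions, 2 × 2 = 4 from the double-bond units + 2 from the S atom = 6.
That gives a 4n+2 count (6, n = 1).

Aromatic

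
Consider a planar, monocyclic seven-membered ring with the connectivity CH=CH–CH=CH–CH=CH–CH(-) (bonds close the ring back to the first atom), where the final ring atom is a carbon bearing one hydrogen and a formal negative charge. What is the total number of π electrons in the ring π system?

All ring atoms are sp² and supply a p orbital to the ring (every atom in a ring double bond is sp² and brings one electron to the p orbital; the carbanion's lone pair occupies the p orbital); the conjugation is uninterrupted.
Tallying contributions gives 3 × 2 = 6 from the double-bond units + 2 from the CH(-) atom = 8.

8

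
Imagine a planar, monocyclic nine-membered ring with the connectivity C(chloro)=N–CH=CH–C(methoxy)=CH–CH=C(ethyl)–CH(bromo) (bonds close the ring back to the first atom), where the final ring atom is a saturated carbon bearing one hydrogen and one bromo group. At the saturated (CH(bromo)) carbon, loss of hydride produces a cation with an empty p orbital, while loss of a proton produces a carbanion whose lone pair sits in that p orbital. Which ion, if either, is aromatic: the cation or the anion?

In either ion the ring is fully conjugated: every atom, including the new sp² carbon, supplies a p orbital.
Cation: 4 × 2 + 0 = 8 π electrons → 4(2), antiaromatic.
Anion: 4 × 2 + 2 = 10 π electrons → 4(2)+2, aromatic.

The anion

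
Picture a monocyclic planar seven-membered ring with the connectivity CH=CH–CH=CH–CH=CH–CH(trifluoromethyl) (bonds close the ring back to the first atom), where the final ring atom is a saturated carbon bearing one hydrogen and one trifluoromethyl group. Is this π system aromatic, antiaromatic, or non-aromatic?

Non-aromatic

Because that saturated carbon is sp³ and has no p orbital in the ring π system at the CH(trifluoromethyl) position, the π system cannot extend all the way around the ring.
Without a continuous loop of overlapping p orbitals the Hückel electron count never comes into play.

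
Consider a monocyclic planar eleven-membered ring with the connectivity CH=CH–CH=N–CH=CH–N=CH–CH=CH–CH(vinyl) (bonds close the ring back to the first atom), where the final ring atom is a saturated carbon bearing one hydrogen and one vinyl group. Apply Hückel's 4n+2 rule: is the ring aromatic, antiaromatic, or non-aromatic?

At the CH(vinyl) position, that saturated carbon is sp³ and has no p orbital in the ring π system; the ring's p-orbital overlap is broken there.
Broken conjugation rules out both aromaticity and antiaromaticity.

Non-aromatic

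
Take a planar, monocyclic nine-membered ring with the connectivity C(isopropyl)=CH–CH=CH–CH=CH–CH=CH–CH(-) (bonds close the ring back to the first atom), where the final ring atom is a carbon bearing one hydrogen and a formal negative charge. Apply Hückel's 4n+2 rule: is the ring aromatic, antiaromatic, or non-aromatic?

Aromatic

Check conjugation: each doubly-bonded ring atom is sp² with one p-orbital electron; the carbanion's lone pair occupies the p orbital — every position has a p orbital, so the cyclic π system is continuous.
Adding the contributions, 4 × 2 = 8 from the double-bond units + 2 from the CH(-) atom = 10.
That gives a 4n+2 count (10, n = 2).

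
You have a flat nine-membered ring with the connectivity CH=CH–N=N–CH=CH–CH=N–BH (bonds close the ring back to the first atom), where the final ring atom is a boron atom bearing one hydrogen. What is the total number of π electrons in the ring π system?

8

Check conjugation: each doubly-bonded ring atom is sp² with one p-orbital electron; each =N– nitrogen is pyridine-type (lone pair in the sp² plane, one electron in the p orbital); the boron has an empty p orbital — every position has a p orbital, so the cyclic π system is continuous.
Adding the contributions, 4 × 2 = 8 from the double-bond units + 0 from the BH atom = 8.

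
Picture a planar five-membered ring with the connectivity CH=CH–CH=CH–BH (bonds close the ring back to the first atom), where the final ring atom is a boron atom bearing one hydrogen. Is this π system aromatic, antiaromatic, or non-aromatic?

The p orbitals form a continuous loop: every atom in a ring double bond is sp² and brings one electron to the p orbital; the boron has an empty p orbital. The ring is fully conjugated.
Counting π electrons: 2 × 2 = 4 from the double-bond units + 0 from the BH atom = 4.
4 is a 4n count (n = 1), so the planar conjugated ring is antiaromatic.
(The species described is borole.)

Antiaromatic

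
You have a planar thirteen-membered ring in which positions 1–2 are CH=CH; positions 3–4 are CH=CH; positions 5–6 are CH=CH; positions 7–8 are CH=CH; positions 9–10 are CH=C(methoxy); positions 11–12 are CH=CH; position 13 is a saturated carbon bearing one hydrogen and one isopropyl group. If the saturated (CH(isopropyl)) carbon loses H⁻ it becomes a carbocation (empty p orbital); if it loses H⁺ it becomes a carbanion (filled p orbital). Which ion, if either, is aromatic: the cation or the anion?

Once that carbon is sp², every ring atom has a p orbital and both ions are fully conjugated.
Cation: 6 × 2 + 0 = 12 π electrons → 4(3), antiaromatic.
Anion: 6 × 2 + 2 = 14 π electrons → 4(3)+2, aromatic.

The anion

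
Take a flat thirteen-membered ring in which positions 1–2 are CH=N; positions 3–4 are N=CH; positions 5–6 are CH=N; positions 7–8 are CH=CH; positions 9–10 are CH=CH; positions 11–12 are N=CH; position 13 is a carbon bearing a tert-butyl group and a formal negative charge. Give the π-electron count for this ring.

All ring atoms are sp² and supply a p orbital to the ring (each doubly-bonded ring atom is sp² with one p-orbital electron; the doubly-bonded nitrogens are pyridine-type — their lone pairs lie in the ring plane, leaving one electron in the p orbital; the carbanion's lone pair occupies the p orbital); the conjugation is uninterrupted.
Tallying contributions gives 6 × 2 = 12 from the double-bond units + 2 from the C(tert-butyl)(-) atom = 14.

14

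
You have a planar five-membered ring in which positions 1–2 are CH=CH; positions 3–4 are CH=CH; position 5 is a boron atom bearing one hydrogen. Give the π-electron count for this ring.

4

All ring atoms are sp² and supply a p orbital to the ring (each doubly-bonded ring atom is sp² with one p-orbital electron; the boron has an empty p orbital); the conjugation is uninterrupted.
Adding the contributions, 2 × 2 = 4 from the double-bond units + 0 from the BH atom = 4.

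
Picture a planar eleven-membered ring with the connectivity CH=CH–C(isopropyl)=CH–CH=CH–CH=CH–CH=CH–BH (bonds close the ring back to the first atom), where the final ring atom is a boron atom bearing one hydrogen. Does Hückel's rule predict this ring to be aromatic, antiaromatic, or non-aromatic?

Aromatic

Every ring atom contributes a p orbital perpendicular to the ring (every atom in a ring double bond is sp² and brings one electron to the p orbital; the boron has an empty p orbital), so the π system is cyclic and fully conjugated.
π-electron count: 5 × 2 = 10 from the double-bond units + 0 from the BH atom = 10.
That gives a 4n+2 count (10, n = 2).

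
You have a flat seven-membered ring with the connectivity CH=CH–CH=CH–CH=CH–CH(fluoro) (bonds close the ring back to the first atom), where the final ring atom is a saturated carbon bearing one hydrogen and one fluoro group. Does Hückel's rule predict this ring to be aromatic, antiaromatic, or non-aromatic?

Non-aromatic

The CH(fluoro) position has four σ bonds — that saturated carbon is sp³ and has no p orbital in the ring π system — so the cyclic conjugation is interrupted.
A ring that is not fully conjugated cannot be aromatic or antiaromatic regardless of its π-electron count.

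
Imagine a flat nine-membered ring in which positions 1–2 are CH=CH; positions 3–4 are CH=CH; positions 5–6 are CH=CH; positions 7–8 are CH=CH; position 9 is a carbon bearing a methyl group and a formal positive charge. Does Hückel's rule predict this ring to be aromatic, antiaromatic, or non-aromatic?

Antiaromatic

The p orbitals form a continuous loop: every atom in a ring double bond is sp² and brings one electron to the p orbital; the carbocation has an empty p orbital. The ring is fully conjugated.
π-electron count: 4 × 2 = 8 from the double-bond units + 0 from the C(methyl)(+) atom = 8.
8 = 4(2); a planar, fully conjugated 4n system is antiaromatic.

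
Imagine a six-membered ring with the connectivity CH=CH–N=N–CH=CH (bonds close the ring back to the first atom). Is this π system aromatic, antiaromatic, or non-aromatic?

All ring atoms are sp² and supply a p orbital to the ring (each doubly-bonded ring atom is sp² with one p-orbital electron; each =N– nitrogen is pyridine-type (lone pair in the sp² plane, one electron in the p orbital)); the conjugation is uninterrupted.
Counting π electrons: 3 × 2 = 6 from the 3 double-bond units.
Since 6 = 4·1 + 2, the ring meets the 4n+2 criterion.

Aromatic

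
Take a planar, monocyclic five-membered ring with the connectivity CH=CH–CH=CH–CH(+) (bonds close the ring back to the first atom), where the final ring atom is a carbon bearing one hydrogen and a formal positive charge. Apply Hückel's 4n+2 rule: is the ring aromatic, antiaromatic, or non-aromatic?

All ring atoms are sp² and supply a p orbital to the ring (every atom in a ring double bond is sp² and brings one electron to the p orbital; the carbocation has an empty p orbital); the conjugation is uninterrupted.
Counting π electrons: 2 × 2 = 4 from the double-bond units + 0 from the CH(+) atom = 4.
With 4 = 4·1 π electrons, Hückel's rule classifies the planar ring as antiaromatic.
(The species described is the cyclopentadienyl cation.)

Antiaromatic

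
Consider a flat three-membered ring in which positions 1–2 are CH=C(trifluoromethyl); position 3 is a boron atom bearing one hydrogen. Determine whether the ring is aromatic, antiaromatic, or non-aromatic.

Aromatic

Check conjugation: every atom in a ring double bond is sp² and brings one electron to the p orbital; the boron has an empty p orbital — every position has a p orbital, so the cyclic π system is continuous.
π-electron count: 1 × 2 = 2 from the double-bond unit + 0 from the BH atom = 2.
With 2 π electrons (n = 0), the Hückel 4n+2 condition holds.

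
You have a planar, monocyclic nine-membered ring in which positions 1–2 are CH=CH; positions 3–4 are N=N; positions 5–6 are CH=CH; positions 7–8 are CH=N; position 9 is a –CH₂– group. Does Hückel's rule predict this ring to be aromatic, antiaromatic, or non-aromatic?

Because the tetrahedral CH₂ carbon is sp³ and has no p orbital in the ring π system at the CH2 position, the π system cannot extend all the way around the ring.
A ring that is not fully conjugated cannot be aromatic or antiaromatic regardless of its π-electron count.

Non-aromatic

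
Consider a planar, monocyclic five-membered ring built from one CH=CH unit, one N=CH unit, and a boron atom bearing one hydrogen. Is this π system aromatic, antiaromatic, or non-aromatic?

The p orbitals form a continuous loop: each doubly-bonded ring atom is sp² with one p-orbital electron; each =N– nitrogen is pyridine-type (lone pair in the sp² plane, one electron in the p orbital); the boron has an empty p orbital. The ring is fully conjugated.
π-electron count: 2 × 2 = 4 from the double-bond units + 0 from the BH atom = 4.
A 4n π count (4, n = 1) in a planar conjugated ring means antiaromatic.

Antiaromatic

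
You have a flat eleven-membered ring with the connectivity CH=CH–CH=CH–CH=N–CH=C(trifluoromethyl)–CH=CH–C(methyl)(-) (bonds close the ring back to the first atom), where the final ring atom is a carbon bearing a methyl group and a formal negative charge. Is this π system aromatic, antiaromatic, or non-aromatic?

Antiaromatic

The p orbitals form a continuous loop: the double-bond atoms are sp², each contributing one p electron; each =N– nitrogen is pyridine-type (lone pair in the sp² plane, one electron in the p orbital); the carbanion's lone pair occupies the p orbital. The ring is fully conjugated.
Adding the contributions, 5 × 2 = 10 from the double-bond units + 2 from the C(methyl)(-) atom = 12.
With 12 = 4·3 π electrons, Hückel's rule classifies the planar ring as antiaromatic.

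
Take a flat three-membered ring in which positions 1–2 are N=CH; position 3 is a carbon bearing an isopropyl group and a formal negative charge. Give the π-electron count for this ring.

All ring atoms are sp² and supply a p orbital to the ring (each doubly-bonded ring atom is sp² with one p-orbital electron; each sp² =N– keeps its lone pair in-plane and puts one electron into the π system; the carbanion's lone pair occupies the p orbital); the conjugation is uninterrupted.
Counting π electrons: 1 × 2 = 2 from the double-bond unit + 2 from the C(isopropyl)(-) atom = 4.

4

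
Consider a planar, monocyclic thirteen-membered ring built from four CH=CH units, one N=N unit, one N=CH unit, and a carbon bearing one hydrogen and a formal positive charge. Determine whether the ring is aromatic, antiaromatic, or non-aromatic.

Antiaromatic

The p orbitals form a continuous loop: each doubly-bonded ring atom is sp² with one p-orbital electron; each sp² =N– keeps its lone pair in-plane and puts one electron into the π system; the carbocation has an empty p orbital. The ring is fully conjugated.
Tallying contributions gives 6 × 2 = 12 from the double-bond units + 0 from the CH(+) atom = 12.
12 is a 4n count (n = 3), so the planar conjugated ring is antiaromatic.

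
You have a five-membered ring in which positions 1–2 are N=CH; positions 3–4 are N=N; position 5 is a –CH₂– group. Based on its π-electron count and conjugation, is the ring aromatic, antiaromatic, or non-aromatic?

Non-aromatic

At the CH2 position, the tetrahedral CH₂ carbon is sp³ and has no p orbital in the ring π system; the ring's p-orbital overlap is broken there.
Hückel's rule only applies to fully conjugated rings, so this one is simply non-aromatic.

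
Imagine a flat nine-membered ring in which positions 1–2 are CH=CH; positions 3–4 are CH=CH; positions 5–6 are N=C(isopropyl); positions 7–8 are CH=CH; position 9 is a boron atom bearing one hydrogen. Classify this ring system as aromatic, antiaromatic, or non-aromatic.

Antiaromatic

The p orbitals form a continuous loop: the double-bond atoms are sp², each contributing one p electron; each =N– nitrogen is pyridine-type (lone pair in the sp² plane, one electron in the p orbital); the boron has an empty p orbital. The ring is fully conjugated.
Counting π electrons: 4 × 2 = 8 from the double-bond units + 0 from the BH atom = 8.
8 = 4(2); a planar, fully conjugated 4n system is antiaromatic.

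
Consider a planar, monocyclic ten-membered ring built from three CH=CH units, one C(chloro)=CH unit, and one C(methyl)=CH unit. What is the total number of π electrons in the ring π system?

All ring atoms are sp² and supply a p orbital to the ring (every atom in a ring double bond is sp² and brings one electron to the p orbital); the conjugation is uninterrupted.
Counting π electrons: 5 × 2 = 10 from the 5 double-bond units.

10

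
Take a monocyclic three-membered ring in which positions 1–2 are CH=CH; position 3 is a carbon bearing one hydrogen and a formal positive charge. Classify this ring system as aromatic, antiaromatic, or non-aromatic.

The p orbitals form a continuous loop: the double-bond atoms are sp², each contributing one p electron; the carbocation has an empty p orbital. The ring is fully conjugated.
Tallying contributions gives 1 × 2 = 2 from the double-bond unit + 0 from the CH(+) atom = 2.
With 2 π electrons (n = 0), the Hückel 4n+2 condition holds.

Aromatic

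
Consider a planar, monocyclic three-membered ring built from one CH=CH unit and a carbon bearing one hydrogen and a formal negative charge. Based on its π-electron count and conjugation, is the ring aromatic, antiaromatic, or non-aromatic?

Antiaromatic

All ring atoms are sp² and supply a p orbital to the ring (every atom in a ring double bond is sp² and brings one electron to the p orbital; the carbanion's lone pair occupies the p orbital); the conjugation is uninterrupted.
Adding the contributions, 1 × 2 = 2 from the double-bond unit + 2 from the CH(-) atom = 4.
With 4 = 4·1 π electrons, Hückel's rule classifies the planar ring as antiaromatic.
(The species described is the cyclopropenyl anion.)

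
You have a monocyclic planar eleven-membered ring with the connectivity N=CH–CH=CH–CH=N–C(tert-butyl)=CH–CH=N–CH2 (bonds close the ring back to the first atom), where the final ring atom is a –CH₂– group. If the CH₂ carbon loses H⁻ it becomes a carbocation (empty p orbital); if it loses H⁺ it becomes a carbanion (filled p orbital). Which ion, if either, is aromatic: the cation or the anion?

The cation

In both ions every ring atom is sp² and contributes a p orbital, so both rings are fully conjugated.
Cation: 5 × 2 + 0 = 10 π electrons → 4(2)+2, aromatic.
Anion: 5 × 2 + 2 = 12 π electrons → 4(3), antiaromatic.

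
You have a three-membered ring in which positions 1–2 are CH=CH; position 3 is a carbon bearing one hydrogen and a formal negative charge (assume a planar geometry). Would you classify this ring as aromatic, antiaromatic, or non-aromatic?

Antiaromatic

The p orbitals form a continuous loop: every atom in a ring double bond is sp² and brings one electron to the p orbital; the carbanion's lone pair occupies the p orbital. The ring is fully conjugated.
Adding the contributions, 1 × 2 = 2 from the double-bond unit + 2 from the CH(-) atom = 4.
4 is a 4n count (n = 1), so the planar conjugated ring is antiaromatic.
(This ring is the cyclopropenyl anion.)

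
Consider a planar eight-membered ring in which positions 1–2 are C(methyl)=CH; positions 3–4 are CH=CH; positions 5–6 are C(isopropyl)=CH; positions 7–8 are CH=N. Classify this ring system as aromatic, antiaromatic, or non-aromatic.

Check conjugation: every atom in a ring double bond is sp² and brings one electron to the p orbital; each sp² =N– keeps its lone pair in-plane and puts one electron into the π system — every position has a p orbital, so the cyclic π system is continuous.
Tallying contributions gives 4 × 2 = 8 from the 4 double-bond units.
A 4n π count (8, n = 2) in a planar conjugated ring means antiaromatic.

Antiaromatic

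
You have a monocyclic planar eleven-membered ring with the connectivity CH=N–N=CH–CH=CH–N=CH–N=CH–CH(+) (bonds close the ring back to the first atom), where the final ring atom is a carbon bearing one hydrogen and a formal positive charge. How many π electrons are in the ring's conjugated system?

10

Check conjugation: the double-bond atoms are sp², each contributing one p electron; each =N– nitrogen is pyridine-type (lone pair in the sp² plane, one electron in the p orbital); the carbocation has an empty p orbital — every position has a p orbital, so the cyclic π system is continuous.
π-electron count: 5 × 2 = 10 from the double-bond units + 0 from the CH(+) atom = 10.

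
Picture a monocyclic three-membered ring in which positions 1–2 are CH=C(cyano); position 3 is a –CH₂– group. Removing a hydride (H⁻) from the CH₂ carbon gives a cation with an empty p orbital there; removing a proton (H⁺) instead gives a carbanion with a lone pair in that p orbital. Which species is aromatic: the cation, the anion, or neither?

In either ion the ring is fully conjugated: every atom, including the new sp² carbon, supplies a p orbital.
Cation: 1 × 2 + 0 = 2 π electrons → 4(0)+2, aromatic.
Anion: 1 × 2 + 2 = 4 π electrons → 4(1), antiaromatic.

The cation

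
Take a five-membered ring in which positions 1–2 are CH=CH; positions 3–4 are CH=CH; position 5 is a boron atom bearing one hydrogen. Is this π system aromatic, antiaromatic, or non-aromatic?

The p orbitals form a continuous loop: every atom in a ring double bond is sp² and brings one electron to the p orbital; the boron has an empty p orbital. The ring is fully conjugated.
Adding the contributions, 2 × 2 = 4 from the double-bond units + 0 from the BH atom = 4.
A 4n π count (4, n = 1) in a planar conjugated ring means antiaromatic.
(This ring is borole.)

Antiaromatic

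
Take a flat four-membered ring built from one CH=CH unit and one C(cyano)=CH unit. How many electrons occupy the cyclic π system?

The p orbitals form a continuous loop: the double-bond atoms are sp², each contributing one p electron. The ring is fully conjugated.
π-electron count: 2 × 2 = 4 from the 2 double-bond units.

4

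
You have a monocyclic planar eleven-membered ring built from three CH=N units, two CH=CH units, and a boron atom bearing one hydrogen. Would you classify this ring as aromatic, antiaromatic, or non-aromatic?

Aromatic

The p orbitals form a continuous loop: the double-bond atoms are sp², each contributing one p electron; each =N– nitrogen is pyridine-type (lone pair in the sp² plane, one electron in the p orbital); the boron has an empty p orbital. The ring is fully conjugated.
π-electron count: 5 × 2 = 10 from the double-bond units + 0 from the BH atom = 10.
With 10 π electrons (n = 2), the Hückel 4n+2 condition holds.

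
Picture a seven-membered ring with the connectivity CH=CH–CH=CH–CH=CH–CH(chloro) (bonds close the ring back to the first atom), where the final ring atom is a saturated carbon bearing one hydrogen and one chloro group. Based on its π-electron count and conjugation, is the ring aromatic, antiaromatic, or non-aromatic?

Non-aromatic

Because that saturated carbon is sp³ and has no p orbital in the ring π system at the CH(chloro) position, the π system cannot extend all the way around the ring.
Broken conjugation rules out both aromaticity and antiaromaticity.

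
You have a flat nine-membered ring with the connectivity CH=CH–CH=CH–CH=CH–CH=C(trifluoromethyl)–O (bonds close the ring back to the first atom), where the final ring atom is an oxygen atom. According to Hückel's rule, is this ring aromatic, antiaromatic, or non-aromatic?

Aromatic

Check conjugation: the double-bond atoms are sp², each contributing one p electron; the oxygen donates one lone pair from its p orbital — every position has a p orbital, so the cyclic π system is continuous.
Tallying contributions gives 4 × 2 = 8 from the double-bond units + 2 from the O atom = 10.
That gives a 4n+2 count (10, n = 2).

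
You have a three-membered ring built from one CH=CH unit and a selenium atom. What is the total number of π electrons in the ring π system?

The p orbitals form a continuous loop: every atom in a ring double bond is sp² and brings one electron to the p orbital; the selenium donates one lone pair from its p orbital. The ring is fully conjugated.
π-electron count: 1 × 2 = 2 from the double-bond unit + 2 from the Se atom = 4.

4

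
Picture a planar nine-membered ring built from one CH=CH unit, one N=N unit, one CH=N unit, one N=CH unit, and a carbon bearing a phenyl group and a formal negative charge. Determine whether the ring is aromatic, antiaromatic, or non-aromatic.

Aromatic

Check conjugation: every atom in a ring double bond is sp² and brings one electron to the p orbital; the doubly-bonded nitrogens are pyridine-type — their lone pairs lie in the ring plane, leaving one electron in the p orbital; the carbanion's lone pair occupies the p orbital — every position has a p orbital, so the cyclic π system is continuous.
Counting π electrons: 4 × 2 = 8 from the double-bond units + 2 from the C(phenyl)(-) atom = 10.
With 10 π electrons (n = 2), the Hückel 4n+2 condition holds.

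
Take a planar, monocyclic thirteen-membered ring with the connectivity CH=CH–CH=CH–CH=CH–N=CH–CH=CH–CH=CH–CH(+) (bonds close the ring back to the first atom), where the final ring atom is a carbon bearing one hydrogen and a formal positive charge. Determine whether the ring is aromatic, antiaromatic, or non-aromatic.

The p orbitals form a continuous loop: each doubly-bonded ring atom is sp² with one p-orbital electron; each sp² =N– keeps its lone pair in-plane and puts one electron into the π system; the carbocation has an empty p orbital. The ring is fully conjugated.
Adding the contributions, 6 × 2 = 12 from the double-bond units + 0 from the CH(+) atom = 12.
With 12 = 4·3 π electrons, Hückel's rule classifies the planar ring as antiaromatic.

Antiaromatic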